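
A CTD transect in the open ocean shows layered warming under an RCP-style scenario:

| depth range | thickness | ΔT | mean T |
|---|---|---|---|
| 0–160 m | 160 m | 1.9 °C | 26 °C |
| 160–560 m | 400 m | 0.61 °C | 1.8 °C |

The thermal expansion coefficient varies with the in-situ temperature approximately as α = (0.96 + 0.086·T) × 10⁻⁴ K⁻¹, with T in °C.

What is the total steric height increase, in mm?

Δh ≈ 124 mm

Layer 1: α = (0.96 + 0.086×26)×10⁻⁴ = 3.196×10⁻⁴ K⁻¹
Layer 2: α = (0.96 + 0.086×1.8)×10⁻⁴ = 1.1148×10⁻⁴ K⁻¹
Layer 1: 1.9 × 3.196×10⁻⁴ × 160 = 0.0971584 m
Layer 2: 1.1148×10⁻⁴ × 400 × 0.61 = 0.02720112 m
Δh = 0.0971584 + 0.02720112 = 0.12435952 m ≈ 124 mm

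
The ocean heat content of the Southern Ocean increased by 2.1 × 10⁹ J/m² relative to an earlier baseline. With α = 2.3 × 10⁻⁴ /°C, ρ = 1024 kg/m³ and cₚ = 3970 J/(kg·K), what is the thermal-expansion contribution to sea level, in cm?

Δh = 11.9 cm

Δh = αQ/(ρcₚ) = 2.3×10⁻⁴ × 2.1×10⁹ / (1024 × 3970) ≈ 0.11881 m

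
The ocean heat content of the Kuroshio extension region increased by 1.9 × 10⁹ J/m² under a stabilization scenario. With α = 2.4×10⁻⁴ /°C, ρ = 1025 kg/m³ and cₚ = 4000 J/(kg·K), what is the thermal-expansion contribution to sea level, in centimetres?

Δh = αQ/(ρcₚ) = 2.4×10⁻⁴ × 1.9×10⁹ / (1025 × 4000) ≈ 0.11122 m

about 11.1 cm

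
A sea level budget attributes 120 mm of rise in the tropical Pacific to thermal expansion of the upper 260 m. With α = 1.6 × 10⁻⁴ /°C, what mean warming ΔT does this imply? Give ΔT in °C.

ΔT = Δh/(αH) = 0.12 / (1.6×10⁻⁴ × 260) ≈ 2.885 °C

about 2.9 °C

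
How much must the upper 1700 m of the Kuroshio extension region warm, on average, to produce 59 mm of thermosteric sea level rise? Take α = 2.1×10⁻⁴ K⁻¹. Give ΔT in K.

ΔT ≈ 0.165 K

ΔT = Δh/(αH) = 0.059 / (2.1×10⁻⁴ × 1700) ≈ 0.1653 K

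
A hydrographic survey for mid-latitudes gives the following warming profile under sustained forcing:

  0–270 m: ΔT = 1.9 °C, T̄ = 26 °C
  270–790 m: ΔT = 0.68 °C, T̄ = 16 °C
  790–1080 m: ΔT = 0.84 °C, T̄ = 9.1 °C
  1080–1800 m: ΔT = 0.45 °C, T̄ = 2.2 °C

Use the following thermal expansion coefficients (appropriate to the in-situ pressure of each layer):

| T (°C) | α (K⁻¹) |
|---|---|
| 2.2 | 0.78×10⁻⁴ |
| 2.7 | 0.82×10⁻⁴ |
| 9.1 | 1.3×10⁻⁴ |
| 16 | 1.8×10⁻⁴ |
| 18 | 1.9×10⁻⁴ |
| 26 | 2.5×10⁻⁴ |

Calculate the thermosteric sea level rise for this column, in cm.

Layer 1 at 26 °C → α = 2.5×10⁻⁴ K⁻¹
Layer 2 at 16 °C → α = 1.8×10⁻⁴ K⁻¹
Layer 3 at 9.1 °C → α = 1.3×10⁻⁴ K⁻¹
Layer 4 at 2.2 °C → α = 0.78×10⁻⁴ K⁻¹
Layer 1: 270 × 2.5×10⁻⁴ × 1.9 = 0.12825 m
1.8×10⁻⁴ × 520 × 0.68 = 0.063648 m
Layer 3: 0.84 × 1.3×10⁻⁴ × 290 = 0.031668 m
Layer 4: 0.45 × 0.78×10⁻⁴ × 720 = 0.025272 m
Δh = 0.12825 + 0.063648 + 0.031668 + 0.025272 = 0.248838 m

Δh = 24.9 cm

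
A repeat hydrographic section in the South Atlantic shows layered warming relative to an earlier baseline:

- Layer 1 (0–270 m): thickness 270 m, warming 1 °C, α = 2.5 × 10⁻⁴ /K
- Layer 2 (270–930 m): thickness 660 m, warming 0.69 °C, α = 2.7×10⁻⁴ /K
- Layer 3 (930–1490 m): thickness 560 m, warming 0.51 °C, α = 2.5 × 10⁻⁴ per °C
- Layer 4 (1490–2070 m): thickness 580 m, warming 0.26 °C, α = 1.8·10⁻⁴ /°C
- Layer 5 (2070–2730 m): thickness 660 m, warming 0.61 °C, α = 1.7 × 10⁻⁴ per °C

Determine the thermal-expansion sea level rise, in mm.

about 360 mm

0–270 m: 270 × 2.5×10⁻⁴ × 1 = 0.06750 m
Layer 2: 2.7×10⁻⁴ × 0.69 × 660 = 0.122958 m
0.51 × 560 × 2.5×10⁻⁴ = 0.07140 m
1490–2070 m: 1.8×10⁻⁴ × 580 × 0.26 = 0.027144 m
2070–2730 m: 660 × 1.7×10⁻⁴ × 0.61 = 0.068442 m
Δh = 0.06750 + 0.122958 + 0.07140 + 0.027144 + 0.068442 = 0.357444 m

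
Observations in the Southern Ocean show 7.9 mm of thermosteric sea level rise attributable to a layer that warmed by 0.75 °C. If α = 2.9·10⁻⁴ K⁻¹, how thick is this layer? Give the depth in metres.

H ≈ 36 m

H = Δh/(αΔT) = 0.0079 / (2.9×10⁻⁴ × 0.75) ≈ 36.32 m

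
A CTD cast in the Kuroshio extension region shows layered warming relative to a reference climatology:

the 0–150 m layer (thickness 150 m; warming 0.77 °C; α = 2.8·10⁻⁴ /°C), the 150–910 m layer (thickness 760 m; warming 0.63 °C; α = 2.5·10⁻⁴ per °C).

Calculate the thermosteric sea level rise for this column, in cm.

0–150 m: 2.8×10⁻⁴ × 0.77 × 150 = 0.03234 m
Layer 2: 2.5×10⁻⁴ × 0.63 × 760 = 0.11970 m
Δh = 0.03234 + 0.11970 = 0.15204 m

Δh = 15.2 cm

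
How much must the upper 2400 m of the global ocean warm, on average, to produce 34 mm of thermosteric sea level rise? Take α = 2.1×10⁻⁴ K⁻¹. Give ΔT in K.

ΔT ≈ 0.0675 K

ΔT = Δh/(αH) = 0.034 / (2.1×10⁻⁴ × 2400) ≈ 0.06746 K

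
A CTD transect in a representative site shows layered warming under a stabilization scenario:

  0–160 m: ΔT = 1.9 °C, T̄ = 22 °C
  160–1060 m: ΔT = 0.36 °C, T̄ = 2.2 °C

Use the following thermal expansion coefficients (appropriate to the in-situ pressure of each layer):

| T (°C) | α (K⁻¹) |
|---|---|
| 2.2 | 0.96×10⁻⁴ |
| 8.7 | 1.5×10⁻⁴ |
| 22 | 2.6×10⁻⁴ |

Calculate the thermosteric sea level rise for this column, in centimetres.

Layer 1 at 22 °C → α = 2.6×10⁻⁴ K⁻¹
Layer 2 at 2.2 °C → α = 0.96×10⁻⁴ K⁻¹
1.9 × 160 × 2.6×10⁻⁴ = 0.07904 m
Layer 2: 0.36 × 0.96×10⁻⁴ × 900 = 0.031104 m
Δh = 0.07904 + 0.031104 = 0.110144 m

11.0 cm of thermosteric rise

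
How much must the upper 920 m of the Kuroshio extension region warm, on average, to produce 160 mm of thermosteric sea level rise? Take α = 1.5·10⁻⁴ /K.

about 1.2 K

ΔT = Δh/(αH) = 0.16 / (1.5×10⁻⁴ × 920) ≈ 1.159 K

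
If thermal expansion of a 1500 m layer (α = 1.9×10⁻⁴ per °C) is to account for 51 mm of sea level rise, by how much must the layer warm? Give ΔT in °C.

0.18 °C

ΔT = Δh/(αH) = 0.051 / (1.9×10⁻⁴ × 1500) ≈ 0.1789 °C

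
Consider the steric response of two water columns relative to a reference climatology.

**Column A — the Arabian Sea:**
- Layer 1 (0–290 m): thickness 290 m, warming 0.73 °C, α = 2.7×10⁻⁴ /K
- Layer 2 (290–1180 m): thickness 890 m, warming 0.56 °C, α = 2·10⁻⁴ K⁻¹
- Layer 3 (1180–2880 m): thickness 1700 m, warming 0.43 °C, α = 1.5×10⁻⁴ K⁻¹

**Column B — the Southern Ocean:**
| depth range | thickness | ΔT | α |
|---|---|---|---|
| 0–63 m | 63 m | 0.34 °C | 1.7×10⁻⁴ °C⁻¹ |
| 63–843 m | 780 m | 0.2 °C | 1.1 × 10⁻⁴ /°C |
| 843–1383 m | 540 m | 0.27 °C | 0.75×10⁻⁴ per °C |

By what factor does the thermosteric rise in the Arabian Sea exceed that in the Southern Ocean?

A Layer 1: 0.73 × 2.7×10⁻⁴ × 290 = 0.057159 m
A 290–1180 m: 2×10⁻⁴ × 0.56 × 890 = 0.09968 m
A Layer 3: 1700 × 0.43 × 1.5×10⁻⁴ = 0.10965 m
A total: 0.266489 m
B 1.7×10⁻⁴ × 63 × 0.34 = 0.0036414 m
B 63–843 m: 780 × 1.1×10⁻⁴ × 0.2 = 0.01716 m
B Layer 3: 0.27 × 540 × 0.75×10⁻⁴ = 0.010935 m
B total: 0.0317364 m
Ratio: 0.266489 / 0.0317364 ≈ 8.397

≈ 8.40×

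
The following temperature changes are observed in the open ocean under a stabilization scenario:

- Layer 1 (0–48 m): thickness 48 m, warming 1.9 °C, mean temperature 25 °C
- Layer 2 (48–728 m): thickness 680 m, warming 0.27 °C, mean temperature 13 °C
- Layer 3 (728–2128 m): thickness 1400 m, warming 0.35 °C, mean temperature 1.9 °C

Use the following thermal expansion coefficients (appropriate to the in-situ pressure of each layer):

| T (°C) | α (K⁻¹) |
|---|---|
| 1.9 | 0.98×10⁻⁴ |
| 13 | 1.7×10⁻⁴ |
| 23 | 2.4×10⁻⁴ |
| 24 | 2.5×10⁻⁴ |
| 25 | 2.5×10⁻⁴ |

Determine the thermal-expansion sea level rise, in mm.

about 102 mm

Layer 1 at 25 °C → α = 2.5×10⁻⁴ K⁻¹
Layer 2 at 13 °C → α = 1.7×10⁻⁴ K⁻¹
Layer 3 at 1.9 °C → α = 0.98×10⁻⁴ K⁻¹
1.9 × 48 × 2.5×10⁻⁴ = 0.02280 m
Layer 2: 1.7×10⁻⁴ × 680 × 0.27 = 0.031212 m
0.35 × 0.98×10⁻⁴ × 1400 = 0.04802 m
Δh = 0.02280 + 0.031212 + 0.04802 = 0.102032 m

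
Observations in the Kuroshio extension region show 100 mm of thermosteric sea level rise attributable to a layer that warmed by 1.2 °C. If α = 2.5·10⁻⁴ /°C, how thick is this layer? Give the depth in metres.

H = Δh/(αΔT) = 0.1 / (2.5×10⁻⁴ × 1.2) ≈ 333.3 m

333 m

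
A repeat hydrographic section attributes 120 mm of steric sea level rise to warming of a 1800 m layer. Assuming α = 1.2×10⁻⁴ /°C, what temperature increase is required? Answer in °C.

ΔT = Δh/(αH) = 0.12 / (1.2×10⁻⁴ × 1800) ≈ 0.5556 °C

about 0.56 °C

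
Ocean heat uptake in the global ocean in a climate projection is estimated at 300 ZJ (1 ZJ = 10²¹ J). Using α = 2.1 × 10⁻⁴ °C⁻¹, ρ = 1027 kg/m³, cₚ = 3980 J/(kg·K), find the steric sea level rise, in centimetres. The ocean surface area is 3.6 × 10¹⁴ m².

Δh ≈ 4.28 cm

Per unit area: Q = 300×10²¹ / (3.6×10¹⁴) ≈ 8.333×10⁸ J/m²
Δh = αQ/(ρcₚ) = 2.1×10⁻⁴ × 8.333×10⁸ / (1027 × 3980) ≈ 0.042812 m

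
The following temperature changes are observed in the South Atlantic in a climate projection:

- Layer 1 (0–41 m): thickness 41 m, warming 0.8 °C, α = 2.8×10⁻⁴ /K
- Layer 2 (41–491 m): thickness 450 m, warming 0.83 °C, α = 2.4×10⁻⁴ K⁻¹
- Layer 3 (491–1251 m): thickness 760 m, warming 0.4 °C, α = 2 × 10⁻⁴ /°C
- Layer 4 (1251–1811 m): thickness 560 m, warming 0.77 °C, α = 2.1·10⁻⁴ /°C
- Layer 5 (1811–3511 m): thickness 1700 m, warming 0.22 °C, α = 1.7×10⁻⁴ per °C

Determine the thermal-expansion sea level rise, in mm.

about 314 mm

0.8 × 2.8×10⁻⁴ × 41 = 0.009184 m
Layer 2: 0.83 × 450 × 2.4×10⁻⁴ = 0.08964 m
2×10⁻⁴ × 0.4 × 760 = 0.06080 m
1251–1811 m: 0.77 × 560 × 2.1×10⁻⁴ = 0.090552 m
1811–3511 m: 1700 × 1.7×10⁻⁴ × 0.22 = 0.06358 m
Δh = 0.009184 + 0.08964 + 0.06080 + 0.090552 + 0.06358 = 0.313756 m ≈ 314 mm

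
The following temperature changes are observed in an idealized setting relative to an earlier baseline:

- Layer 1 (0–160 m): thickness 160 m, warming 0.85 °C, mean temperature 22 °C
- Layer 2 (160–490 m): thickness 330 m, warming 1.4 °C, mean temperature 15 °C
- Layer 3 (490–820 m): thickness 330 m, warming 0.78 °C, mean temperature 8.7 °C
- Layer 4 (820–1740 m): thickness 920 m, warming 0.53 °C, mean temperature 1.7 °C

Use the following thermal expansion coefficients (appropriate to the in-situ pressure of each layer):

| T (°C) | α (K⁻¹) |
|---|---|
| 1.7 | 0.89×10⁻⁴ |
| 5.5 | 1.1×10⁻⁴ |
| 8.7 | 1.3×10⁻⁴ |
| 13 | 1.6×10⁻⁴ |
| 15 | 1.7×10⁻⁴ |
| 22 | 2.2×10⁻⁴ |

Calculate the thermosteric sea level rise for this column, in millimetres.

about 185 mm

Layer 1 at 22 °C → α = 2.2×10⁻⁴ K⁻¹
Layer 2 at 15 °C → α = 1.7×10⁻⁴ K⁻¹
Layer 3 at 8.7 °C → α = 1.3×10⁻⁴ K⁻¹
Layer 4 at 1.7 °C → α = 0.89×10⁻⁴ K⁻¹
0–160 m: 160 × 0.85 × 2.2×10⁻⁴ = 0.02992 m
160–490 m: 330 × 1.7×10⁻⁴ × 1.4 = 0.07854 m
490–820 m: 0.78 × 330 × 1.3×10⁻⁴ = 0.033462 m
0.89×10⁻⁴ × 0.53 × 920 = 0.0433964 m
Δh = 0.02992 + 0.07854 + 0.033462 + 0.0433964 = 0.1853184 m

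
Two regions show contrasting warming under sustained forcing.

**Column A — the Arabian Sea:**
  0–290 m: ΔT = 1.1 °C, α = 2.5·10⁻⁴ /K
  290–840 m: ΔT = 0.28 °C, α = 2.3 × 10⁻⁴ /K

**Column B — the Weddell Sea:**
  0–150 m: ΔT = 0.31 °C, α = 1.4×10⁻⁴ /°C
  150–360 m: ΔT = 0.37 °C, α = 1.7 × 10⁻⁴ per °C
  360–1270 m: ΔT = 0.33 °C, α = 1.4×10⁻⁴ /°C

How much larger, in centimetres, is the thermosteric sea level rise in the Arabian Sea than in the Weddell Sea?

5.34 cm

A 0–290 m: 2.5×10⁻⁴ × 1.1 × 290 = 0.07975 m
A 290–840 m: 2.3×10⁻⁴ × 0.28 × 550 = 0.03542 m
A total: 0.11517 m
B 0–150 m: 150 × 0.31 × 1.4×10⁻⁴ = 0.00651 m
B 150–360 m: 210 × 0.37 × 1.7×10⁻⁴ = 0.013209 m
B 360–1270 m: 910 × 0.33 × 1.4×10⁻⁴ = 0.042042 m
B total: 0.061761 m
Difference: 0.11517 − 0.061761 = 0.053409 m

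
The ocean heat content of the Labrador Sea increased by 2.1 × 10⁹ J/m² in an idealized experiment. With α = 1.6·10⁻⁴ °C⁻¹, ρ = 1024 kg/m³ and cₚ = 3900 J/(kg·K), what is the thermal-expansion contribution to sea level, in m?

Δh ≈ 0.0841 m

Δh = αQ/(ρcₚ) = 1.6×10⁻⁴ × 2.1×10⁹ / (1024 × 3900) ≈ 0.084135 m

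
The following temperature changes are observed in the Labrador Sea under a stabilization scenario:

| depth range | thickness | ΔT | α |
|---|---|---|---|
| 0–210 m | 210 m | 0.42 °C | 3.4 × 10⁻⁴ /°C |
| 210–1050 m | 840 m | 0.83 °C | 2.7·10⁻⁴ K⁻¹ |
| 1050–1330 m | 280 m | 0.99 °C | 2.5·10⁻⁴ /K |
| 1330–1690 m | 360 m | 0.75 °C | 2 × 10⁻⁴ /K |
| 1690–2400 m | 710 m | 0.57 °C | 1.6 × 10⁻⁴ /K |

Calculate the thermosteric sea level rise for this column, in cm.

about 41 cm

0–210 m: 3.4×10⁻⁴ × 210 × 0.42 = 0.029988 m
840 × 0.83 × 2.7×10⁻⁴ = 0.188244 m
0.99 × 2.5×10⁻⁴ × 280 = 0.06930 m
Layer 4: 2×10⁻⁴ × 0.75 × 360 = 0.05400 m
1690–2400 m: 710 × 1.6×10⁻⁴ × 0.57 = 0.064752 m
Δh = 0.029988 + 0.188244 + 0.06930 + 0.05400 + 0.064752 = 0.406284 m ≈ 41 cm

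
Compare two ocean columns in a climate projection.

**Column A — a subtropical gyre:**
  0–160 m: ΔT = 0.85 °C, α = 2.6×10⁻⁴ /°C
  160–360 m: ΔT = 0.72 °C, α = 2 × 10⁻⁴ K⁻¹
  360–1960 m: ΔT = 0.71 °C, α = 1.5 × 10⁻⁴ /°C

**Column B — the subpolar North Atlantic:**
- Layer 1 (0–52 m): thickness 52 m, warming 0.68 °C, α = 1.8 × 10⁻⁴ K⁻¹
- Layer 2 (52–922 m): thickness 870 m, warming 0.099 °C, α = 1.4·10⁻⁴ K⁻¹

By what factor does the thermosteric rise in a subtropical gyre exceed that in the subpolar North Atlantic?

≈ 13×

A Layer 1: 160 × 2.6×10⁻⁴ × 0.85 = 0.03536 m
A Layer 2: 200 × 0.72 × 2×10⁻⁴ = 0.02880 m
A 1.5×10⁻⁴ × 0.71 × 1600 = 0.17040 m
A total: 0.23456 m
B 0–52 m: 52 × 0.68 × 1.8×10⁻⁴ = 0.0063648 m
B Layer 2: 0.099 × 1.4×10⁻⁴ × 870 = 0.0120582 m
B total: 0.018423 m
Ratio: 0.23456 / 0.018423 ≈ 12.73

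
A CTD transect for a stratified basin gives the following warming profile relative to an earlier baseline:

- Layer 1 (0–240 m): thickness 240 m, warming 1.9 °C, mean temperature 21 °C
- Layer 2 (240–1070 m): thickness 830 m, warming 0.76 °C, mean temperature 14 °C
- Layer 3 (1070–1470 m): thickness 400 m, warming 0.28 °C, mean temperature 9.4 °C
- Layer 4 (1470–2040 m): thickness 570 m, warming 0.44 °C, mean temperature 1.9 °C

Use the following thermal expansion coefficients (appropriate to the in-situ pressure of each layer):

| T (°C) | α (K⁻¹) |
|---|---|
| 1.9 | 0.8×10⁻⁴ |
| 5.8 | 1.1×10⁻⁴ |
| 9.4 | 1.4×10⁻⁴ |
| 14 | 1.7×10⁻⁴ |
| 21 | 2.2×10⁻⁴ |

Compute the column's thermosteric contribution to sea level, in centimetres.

Layer 1 at 21 °C → α = 2.2×10⁻⁴ K⁻¹
Layer 2 at 14 °C → α = 1.7×10⁻⁴ K⁻¹
Layer 3 at 9.4 °C → α = 1.4×10⁻⁴ K⁻¹
Layer 4 at 1.9 °C → α = 0.8×10⁻⁴ K⁻¹
Layer 1: 240 × 1.9 × 2.2×10⁻⁴ = 0.10032 m
240–1070 m: 0.76 × 830 × 1.7×10⁻⁴ = 0.107236 m
1.4×10⁻⁴ × 0.28 × 400 = 0.01568 m
Layer 4: 0.44 × 0.8×10⁻⁴ × 570 = 0.020064 m
Δh = 0.10032 + 0.107236 + 0.01568 + 0.020064 = 0.24330 m ≈ 24.3 cm

about 24.3 cm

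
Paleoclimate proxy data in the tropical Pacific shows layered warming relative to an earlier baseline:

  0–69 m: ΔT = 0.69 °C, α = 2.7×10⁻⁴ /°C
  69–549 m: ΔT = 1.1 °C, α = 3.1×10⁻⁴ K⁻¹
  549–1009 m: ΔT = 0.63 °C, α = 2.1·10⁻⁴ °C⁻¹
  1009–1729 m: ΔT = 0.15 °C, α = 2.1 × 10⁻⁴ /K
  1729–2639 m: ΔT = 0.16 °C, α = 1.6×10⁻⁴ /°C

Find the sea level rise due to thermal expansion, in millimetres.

280 mm

0–69 m: 0.69 × 69 × 2.7×10⁻⁴ = 0.0128547 m
Layer 2: 1.1 × 3.1×10⁻⁴ × 480 = 0.16368 m
2.1×10⁻⁴ × 460 × 0.63 = 0.060858 m
Layer 4: 2.1×10⁻⁴ × 0.15 × 720 = 0.02268 m
1729–2639 m: 0.16 × 1.6×10⁻⁴ × 910 = 0.023296 m
Δh = 0.0128547 + 0.16368 + 0.060858 + 0.02268 + 0.023296 = 0.2833687 m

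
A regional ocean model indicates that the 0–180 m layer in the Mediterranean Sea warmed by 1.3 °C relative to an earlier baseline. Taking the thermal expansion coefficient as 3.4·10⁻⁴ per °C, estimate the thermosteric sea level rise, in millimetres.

about 79.6 mm

Δh = αΔT·H = 3.4×10⁻⁴ × 1.3 × 180 = 0.07956 m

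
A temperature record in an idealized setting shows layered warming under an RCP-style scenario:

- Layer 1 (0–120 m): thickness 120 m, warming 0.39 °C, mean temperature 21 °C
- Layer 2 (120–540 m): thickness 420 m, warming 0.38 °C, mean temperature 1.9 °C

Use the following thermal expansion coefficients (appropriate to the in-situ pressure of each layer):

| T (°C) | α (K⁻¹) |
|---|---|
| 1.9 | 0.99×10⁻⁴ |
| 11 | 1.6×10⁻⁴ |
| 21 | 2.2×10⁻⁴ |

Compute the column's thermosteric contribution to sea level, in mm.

Δh ≈ 26 mm

Layer 1 at 21 °C → α = 2.2×10⁻⁴ K⁻¹
Layer 2 at 1.9 °C → α = 0.99×10⁻⁴ K⁻¹
Layer 1: 2.2×10⁻⁴ × 0.39 × 120 = 0.010296 m
Layer 2: 0.38 × 0.99×10⁻⁴ × 420 = 0.0158004 m
Δh = 0.010296 + 0.0158004 = 0.0260964 m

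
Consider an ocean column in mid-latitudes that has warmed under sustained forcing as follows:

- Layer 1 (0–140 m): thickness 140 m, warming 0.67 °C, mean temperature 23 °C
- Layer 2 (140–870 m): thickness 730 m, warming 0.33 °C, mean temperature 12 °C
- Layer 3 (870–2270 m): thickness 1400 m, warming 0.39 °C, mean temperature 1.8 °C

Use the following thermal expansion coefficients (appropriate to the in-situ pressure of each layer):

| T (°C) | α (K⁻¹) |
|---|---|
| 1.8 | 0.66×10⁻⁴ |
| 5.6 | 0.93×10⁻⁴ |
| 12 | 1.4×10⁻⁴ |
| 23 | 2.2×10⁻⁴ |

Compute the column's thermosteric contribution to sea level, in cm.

9.0 cm of thermosteric rise

Layer 1 at 23 °C → α = 2.2×10⁻⁴ K⁻¹
Layer 2 at 12 °C → α = 1.4×10⁻⁴ K⁻¹
Layer 3 at 1.8 °C → α = 0.66×10⁻⁴ K⁻¹
0.67 × 140 × 2.2×10⁻⁴ = 0.020636 m
Layer 2: 730 × 0.33 × 1.4×10⁻⁴ = 0.033726 m
870–2270 m: 0.39 × 1400 × 0.66×10⁻⁴ = 0.036036 m
Δh = 0.020636 + 0.033726 + 0.036036 = 0.090398 m ≈ 9.0 cm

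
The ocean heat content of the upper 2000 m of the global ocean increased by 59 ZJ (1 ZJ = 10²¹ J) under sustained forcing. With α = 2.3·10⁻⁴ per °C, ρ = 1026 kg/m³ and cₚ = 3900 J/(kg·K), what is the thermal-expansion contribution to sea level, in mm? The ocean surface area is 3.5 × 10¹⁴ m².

Δh = 9.69 mm

Per unit area: Q = 59×10²¹ / (3.5×10¹⁴) ≈ 1.686×10⁸ J/m²
Δh = αQ/(ρcₚ) = 2.3×10⁻⁴ × 1.686×10⁸ / (1026 × 3900) ≈ 0.0096911 m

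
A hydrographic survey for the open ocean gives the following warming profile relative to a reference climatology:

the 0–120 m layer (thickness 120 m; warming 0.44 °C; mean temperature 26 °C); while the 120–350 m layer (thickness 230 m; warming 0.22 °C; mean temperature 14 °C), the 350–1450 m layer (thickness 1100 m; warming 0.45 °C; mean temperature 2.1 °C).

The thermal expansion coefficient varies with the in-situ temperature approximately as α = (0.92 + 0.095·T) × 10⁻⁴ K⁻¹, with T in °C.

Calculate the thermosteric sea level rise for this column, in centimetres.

Layer 1: α = (0.92 + 0.095×26)×10⁻⁴ = 3.39×10⁻⁴ K⁻¹
Layer 2: α = (0.92 + 0.095×14)×10⁻⁴ = 2.25×10⁻⁴ K⁻¹
Layer 3: α = (0.92 + 0.095×2.1)×10⁻⁴ = 1.1195×10⁻⁴ K⁻¹
Layer 1: 120 × 3.39×10⁻⁴ × 0.44 = 0.0178992 m
Layer 2: 0.22 × 230 × 2.25×10⁻⁴ = 0.011385 m
350–1450 m: 1100 × 1.1195×10⁻⁴ × 0.45 = 0.05541525 m
Δh = 0.0178992 + 0.011385 + 0.05541525 = 0.08469945 m

Δh = 8.5 cm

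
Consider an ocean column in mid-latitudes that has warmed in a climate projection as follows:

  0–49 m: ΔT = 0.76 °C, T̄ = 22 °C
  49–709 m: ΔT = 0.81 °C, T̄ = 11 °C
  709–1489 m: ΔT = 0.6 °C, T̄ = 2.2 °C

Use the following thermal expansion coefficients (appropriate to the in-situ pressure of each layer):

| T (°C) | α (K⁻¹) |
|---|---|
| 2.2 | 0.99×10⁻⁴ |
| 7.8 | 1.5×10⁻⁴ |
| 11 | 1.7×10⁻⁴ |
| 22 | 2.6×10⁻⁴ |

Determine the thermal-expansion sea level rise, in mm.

about 147 mm

Layer 1 at 22 °C → α = 2.6×10⁻⁴ K⁻¹
Layer 2 at 11 °C → α = 1.7×10⁻⁴ K⁻¹
Layer 3 at 2.2 °C → α = 0.99×10⁻⁴ K⁻¹
49 × 2.6×10⁻⁴ × 0.76 = 0.0096824 m
49–709 m: 0.81 × 660 × 1.7×10⁻⁴ = 0.090882 m
709–1489 m: 0.99×10⁻⁴ × 780 × 0.6 = 0.046332 m
Δh = 0.0096824 + 0.090882 + 0.046332 = 0.1468964 m ≈ 147 mm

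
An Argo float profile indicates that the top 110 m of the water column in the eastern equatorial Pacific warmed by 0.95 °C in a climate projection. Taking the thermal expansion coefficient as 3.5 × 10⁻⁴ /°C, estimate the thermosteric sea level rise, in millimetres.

Δh = αΔT·H = 3.5×10⁻⁴ × 0.95 × 110 = 0.036575 m

37 mm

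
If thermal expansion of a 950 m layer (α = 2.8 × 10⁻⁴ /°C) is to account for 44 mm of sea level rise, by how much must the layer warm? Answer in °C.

ΔT = Δh/(αH) = 0.044 / (2.8×10⁻⁴ × 950) ≈ 0.1654 °C

0.165 °C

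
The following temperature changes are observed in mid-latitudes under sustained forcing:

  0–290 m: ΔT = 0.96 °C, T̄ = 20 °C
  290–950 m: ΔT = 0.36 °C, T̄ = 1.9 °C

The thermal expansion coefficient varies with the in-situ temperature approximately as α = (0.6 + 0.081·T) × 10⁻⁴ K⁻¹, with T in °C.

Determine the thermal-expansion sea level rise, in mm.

about 80 mm

Layer 1: α = (0.6 + 0.081×20)×10⁻⁴ = 2.22×10⁻⁴ K⁻¹
Layer 2: α = (0.6 + 0.081×1.9)×10⁻⁴ = 0.7539×10⁻⁴ K⁻¹
0–290 m: 290 × 0.96 × 2.22×10⁻⁴ = 0.0618048 m
660 × 0.36 × 0.7539×10⁻⁴ = 0.017912664 m
Δh = 0.0618048 + 0.017912664 = 0.079717464 m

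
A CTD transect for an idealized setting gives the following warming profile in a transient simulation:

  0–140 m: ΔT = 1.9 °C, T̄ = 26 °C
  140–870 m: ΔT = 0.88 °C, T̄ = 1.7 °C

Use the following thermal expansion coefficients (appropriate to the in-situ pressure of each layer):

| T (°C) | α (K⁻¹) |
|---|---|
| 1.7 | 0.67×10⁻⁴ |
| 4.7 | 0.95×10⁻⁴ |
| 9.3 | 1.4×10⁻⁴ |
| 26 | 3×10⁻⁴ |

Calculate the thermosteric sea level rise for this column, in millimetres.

Δh ≈ 123 mm

Layer 1 at 26 °C → α = 3×10⁻⁴ K⁻¹
Layer 2 at 1.7 °C → α = 0.67×10⁻⁴ K⁻¹
Layer 1: 1.9 × 3×10⁻⁴ × 140 = 0.07980 m
0.88 × 0.67×10⁻⁴ × 730 = 0.0430408 m
Δh = 0.07980 + 0.0430408 = 0.1228408 m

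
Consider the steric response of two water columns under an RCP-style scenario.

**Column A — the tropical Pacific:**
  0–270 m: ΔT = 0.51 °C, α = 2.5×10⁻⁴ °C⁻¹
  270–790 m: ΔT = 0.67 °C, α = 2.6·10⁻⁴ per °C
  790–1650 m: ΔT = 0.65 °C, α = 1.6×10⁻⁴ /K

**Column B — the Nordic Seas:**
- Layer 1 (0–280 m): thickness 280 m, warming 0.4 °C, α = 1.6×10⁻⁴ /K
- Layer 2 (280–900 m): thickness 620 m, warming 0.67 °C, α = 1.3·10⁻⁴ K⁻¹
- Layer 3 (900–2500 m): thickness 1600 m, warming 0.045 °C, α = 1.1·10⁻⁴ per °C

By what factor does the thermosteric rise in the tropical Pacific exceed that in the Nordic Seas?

a factor of 2.69

A 0.51 × 2.5×10⁻⁴ × 270 = 0.034425 m
A Layer 2: 0.67 × 520 × 2.6×10⁻⁴ = 0.090584 m
A Layer 3: 860 × 0.65 × 1.6×10⁻⁴ = 0.08944 m
A total: 0.214449 m
B 0–280 m: 1.6×10⁻⁴ × 280 × 0.4 = 0.01792 m
B 0.67 × 1.3×10⁻⁴ × 620 = 0.054002 m
B 1600 × 1.1×10⁻⁴ × 0.045 = 0.00792 m
B total: 0.079842 m
Ratio: 0.214449 / 0.079842 ≈ 2.686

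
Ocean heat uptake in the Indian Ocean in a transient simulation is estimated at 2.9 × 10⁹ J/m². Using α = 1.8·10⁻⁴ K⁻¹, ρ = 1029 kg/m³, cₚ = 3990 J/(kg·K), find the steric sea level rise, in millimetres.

Δh = 127 mm

Δh = αQ/(ρcₚ) = 1.8×10⁻⁴ × 2.9×10⁹ / (1029 × 3990) ≈ 0.12714 m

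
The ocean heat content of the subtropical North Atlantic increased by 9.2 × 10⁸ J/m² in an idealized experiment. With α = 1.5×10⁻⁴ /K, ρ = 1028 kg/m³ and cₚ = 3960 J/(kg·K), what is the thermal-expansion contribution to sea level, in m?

Δh ≈ 0.0339 m

Δh = αQ/(ρcₚ) = 1.5×10⁻⁴ × 9.2×10⁸ / (1028 × 3960) ≈ 0.033899 m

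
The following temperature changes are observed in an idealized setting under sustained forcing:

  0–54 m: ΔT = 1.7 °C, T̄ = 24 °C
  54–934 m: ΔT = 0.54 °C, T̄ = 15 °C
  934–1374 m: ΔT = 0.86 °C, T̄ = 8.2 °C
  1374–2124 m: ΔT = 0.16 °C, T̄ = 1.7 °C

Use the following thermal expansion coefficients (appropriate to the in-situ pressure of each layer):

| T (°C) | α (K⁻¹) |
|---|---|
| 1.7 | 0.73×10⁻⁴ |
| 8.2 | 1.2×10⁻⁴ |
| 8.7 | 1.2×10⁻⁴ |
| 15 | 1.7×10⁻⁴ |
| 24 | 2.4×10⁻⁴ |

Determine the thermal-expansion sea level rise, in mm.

Δh = 160 mm

Layer 1 at 24 °C → α = 2.4×10⁻⁴ K⁻¹
Layer 2 at 15 °C → α = 1.7×10⁻⁴ K⁻¹
Layer 3 at 8.2 °C → α = 1.2×10⁻⁴ K⁻¹
Layer 4 at 1.7 °C → α = 0.73×10⁻⁴ K⁻¹
1.7 × 2.4×10⁻⁴ × 54 = 0.022032 m
1.7×10⁻⁴ × 880 × 0.54 = 0.080784 m
Layer 3: 1.2×10⁻⁴ × 440 × 0.86 = 0.045408 m
0.16 × 750 × 0.73×10⁻⁴ = 0.00876 m
Δh = 0.022032 + 0.080784 + 0.045408 + 0.00876 = 0.156984 m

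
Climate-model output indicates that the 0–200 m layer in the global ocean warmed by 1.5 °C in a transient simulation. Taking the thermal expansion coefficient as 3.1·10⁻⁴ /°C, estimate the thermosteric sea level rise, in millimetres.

Δh = αΔT·H = 3.1×10⁻⁴ × 1.5 × 200 = 0.09300 m

Δh = 93.0 mm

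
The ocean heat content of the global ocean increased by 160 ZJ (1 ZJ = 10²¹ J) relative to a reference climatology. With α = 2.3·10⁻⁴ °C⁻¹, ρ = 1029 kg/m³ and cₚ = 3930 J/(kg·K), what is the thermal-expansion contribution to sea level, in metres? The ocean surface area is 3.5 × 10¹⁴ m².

Per unit area: Q = 160×10²¹ / (3.5×10¹⁴) ≈ 4.571×10⁸ J/m²
Δh = αQ/(ρcₚ) = 2.3×10⁻⁴ × 4.571×10⁸ / (1029 × 3930) ≈ 0.025997 m

Δh ≈ 0.026 m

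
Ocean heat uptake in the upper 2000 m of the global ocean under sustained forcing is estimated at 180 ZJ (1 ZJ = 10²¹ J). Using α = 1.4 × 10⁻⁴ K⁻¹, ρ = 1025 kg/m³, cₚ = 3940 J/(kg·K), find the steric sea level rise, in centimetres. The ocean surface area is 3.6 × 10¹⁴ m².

Per unit area: Q = 180×10²¹ / (3.6×10¹⁴) = 5×10⁸ J/m²
Δh = αQ/(ρcₚ) = 1.4×10⁻⁴ × 5×10⁸ / (1025 × 3940) ≈ 0.017333 m

1.73 cm of thermosteric rise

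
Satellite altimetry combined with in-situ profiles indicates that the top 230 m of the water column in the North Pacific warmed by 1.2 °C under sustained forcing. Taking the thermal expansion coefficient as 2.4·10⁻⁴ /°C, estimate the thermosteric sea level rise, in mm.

Δh = αΔT·H = 2.4×10⁻⁴ × 1.2 × 230 = 0.06624 m

about 66.2 mm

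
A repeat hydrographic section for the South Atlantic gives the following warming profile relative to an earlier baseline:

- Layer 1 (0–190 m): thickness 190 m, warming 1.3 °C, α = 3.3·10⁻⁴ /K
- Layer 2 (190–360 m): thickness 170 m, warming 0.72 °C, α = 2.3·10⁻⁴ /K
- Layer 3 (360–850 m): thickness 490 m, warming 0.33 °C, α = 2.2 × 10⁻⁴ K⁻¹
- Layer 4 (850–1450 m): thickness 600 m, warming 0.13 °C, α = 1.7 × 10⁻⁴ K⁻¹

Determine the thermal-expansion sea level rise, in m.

Layer 1: 3.3×10⁻⁴ × 190 × 1.3 = 0.08151 m
170 × 2.3×10⁻⁴ × 0.72 = 0.028152 m
360–850 m: 490 × 0.33 × 2.2×10⁻⁴ = 0.035574 m
1.7×10⁻⁴ × 600 × 0.13 = 0.01326 m
Δh = 0.08151 + 0.028152 + 0.035574 + 0.01326 = 0.158496 m

0.158 m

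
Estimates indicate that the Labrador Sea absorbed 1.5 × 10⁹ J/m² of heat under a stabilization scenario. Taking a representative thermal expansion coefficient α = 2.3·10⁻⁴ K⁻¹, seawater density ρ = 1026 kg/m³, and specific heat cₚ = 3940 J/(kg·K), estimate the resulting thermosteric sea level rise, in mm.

Δh = αQ/(ρcₚ) = 2.3×10⁻⁴ × 1.5×10⁹ / (1026 × 3940) ≈ 0.085344 m

about 85.3 mm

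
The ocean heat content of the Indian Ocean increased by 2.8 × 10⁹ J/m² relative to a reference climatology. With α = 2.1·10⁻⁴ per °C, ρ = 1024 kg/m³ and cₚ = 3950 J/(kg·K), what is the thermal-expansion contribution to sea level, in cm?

Δh = αQ/(ρcₚ) = 2.1×10⁻⁴ × 2.8×10⁹ / (1024 × 3950) ≈ 0.14537 m

14.5 cm of thermosteric rise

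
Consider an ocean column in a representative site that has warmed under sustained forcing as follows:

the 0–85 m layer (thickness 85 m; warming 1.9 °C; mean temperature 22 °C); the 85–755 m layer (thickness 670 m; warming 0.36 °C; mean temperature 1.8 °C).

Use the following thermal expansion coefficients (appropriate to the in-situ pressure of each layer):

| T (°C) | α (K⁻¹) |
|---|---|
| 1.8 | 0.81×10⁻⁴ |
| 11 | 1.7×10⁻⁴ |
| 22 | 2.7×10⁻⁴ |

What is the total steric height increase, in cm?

6.31 cm

Layer 1 at 22 °C → α = 2.7×10⁻⁴ K⁻¹
Layer 2 at 1.8 °C → α = 0.81×10⁻⁴ K⁻¹
Layer 1: 85 × 1.9 × 2.7×10⁻⁴ = 0.043605 m
85–755 m: 0.81×10⁻⁴ × 0.36 × 670 = 0.0195372 m
Δh = 0.043605 + 0.0195372 = 0.0631422 m ≈ 6.31 cm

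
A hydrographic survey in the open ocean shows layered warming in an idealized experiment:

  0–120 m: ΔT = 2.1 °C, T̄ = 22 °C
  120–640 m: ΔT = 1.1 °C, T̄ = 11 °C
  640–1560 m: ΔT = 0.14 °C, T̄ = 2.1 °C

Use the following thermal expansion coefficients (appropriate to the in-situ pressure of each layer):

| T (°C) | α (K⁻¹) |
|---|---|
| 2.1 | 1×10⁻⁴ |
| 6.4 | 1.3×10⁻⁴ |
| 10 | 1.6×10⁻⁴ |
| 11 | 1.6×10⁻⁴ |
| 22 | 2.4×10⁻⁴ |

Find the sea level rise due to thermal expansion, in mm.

about 165 mm

Layer 1 at 22 °C → α = 2.4×10⁻⁴ K⁻¹
Layer 2 at 11 °C → α = 1.6×10⁻⁴ K⁻¹
Layer 3 at 2.1 °C → α = 1×10⁻⁴ K⁻¹
Layer 1: 2.4×10⁻⁴ × 2.1 × 120 = 0.06048 m
Layer 2: 520 × 1.6×10⁻⁴ × 1.1 = 0.09152 m
Layer 3: 1×10⁻⁴ × 920 × 0.14 = 0.01288 m
Δh = 0.06048 + 0.09152 + 0.01288 = 0.16488 m ≈ 165 mm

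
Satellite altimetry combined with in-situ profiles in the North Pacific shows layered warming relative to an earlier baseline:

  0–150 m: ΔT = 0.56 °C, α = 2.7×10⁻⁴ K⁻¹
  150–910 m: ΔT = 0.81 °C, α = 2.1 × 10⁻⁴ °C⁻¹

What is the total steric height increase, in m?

about 0.152 m

Layer 1: 0.56 × 150 × 2.7×10⁻⁴ = 0.02268 m
760 × 2.1×10⁻⁴ × 0.81 = 0.129276 m
Δh = 0.02268 + 0.129276 = 0.151956 m ≈ 0.152 m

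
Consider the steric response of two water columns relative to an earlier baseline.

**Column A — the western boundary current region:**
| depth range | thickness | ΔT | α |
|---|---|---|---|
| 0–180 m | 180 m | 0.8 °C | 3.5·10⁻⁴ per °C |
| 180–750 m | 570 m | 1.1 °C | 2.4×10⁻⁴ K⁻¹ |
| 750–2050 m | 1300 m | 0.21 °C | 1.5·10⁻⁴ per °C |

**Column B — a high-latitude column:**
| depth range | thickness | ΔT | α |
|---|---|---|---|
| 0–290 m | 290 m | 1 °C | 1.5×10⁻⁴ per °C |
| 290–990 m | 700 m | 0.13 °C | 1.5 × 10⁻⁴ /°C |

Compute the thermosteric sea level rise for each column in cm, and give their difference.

Δh_A ≈ 24.2 cm, Δh_B ≈ 5.72 cm; difference ≈ 18.5 cm

A Layer 1: 3.5×10⁻⁴ × 0.8 × 180 = 0.05040 m
A Layer 2: 570 × 2.4×10⁻⁴ × 1.1 = 0.15048 m
A Layer 3: 1.5×10⁻⁴ × 1300 × 0.21 = 0.04095 m
A total: 0.24183 m
B 1 × 1.5×10⁻⁴ × 290 = 0.04350 m
B Layer 2: 0.13 × 700 × 1.5×10⁻⁴ = 0.01365 m
B total: 0.05715 m
Difference: 0.24183 − 0.05715 = 0.18468 m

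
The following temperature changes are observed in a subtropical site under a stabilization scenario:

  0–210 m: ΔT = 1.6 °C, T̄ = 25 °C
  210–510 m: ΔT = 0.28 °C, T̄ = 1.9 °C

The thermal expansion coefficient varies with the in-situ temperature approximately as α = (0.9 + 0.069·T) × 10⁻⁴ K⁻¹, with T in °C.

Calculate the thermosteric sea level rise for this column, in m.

0.0969 m of thermosteric rise

Layer 1: α = (0.9 + 0.069×25)×10⁻⁴ = 2.625×10⁻⁴ K⁻¹
Layer 2: α = (0.9 + 0.069×1.9)×10⁻⁴ = 1.0311×10⁻⁴ K⁻¹
0–210 m: 1.6 × 2.625×10⁻⁴ × 210 = 0.08820 m
300 × 0.28 × 1.0311×10⁻⁴ = 0.00866124 m
Δh = 0.08820 + 0.00866124 = 0.09686124 m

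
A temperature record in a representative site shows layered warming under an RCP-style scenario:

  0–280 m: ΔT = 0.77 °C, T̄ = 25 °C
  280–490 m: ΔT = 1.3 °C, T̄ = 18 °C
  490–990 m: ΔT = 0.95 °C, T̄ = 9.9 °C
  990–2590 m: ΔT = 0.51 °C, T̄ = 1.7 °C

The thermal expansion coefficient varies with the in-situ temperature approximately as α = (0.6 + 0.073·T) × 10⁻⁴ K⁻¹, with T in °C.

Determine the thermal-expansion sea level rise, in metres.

Layer 1: α = (0.6 + 0.073×25)×10⁻⁴ = 2.425×10⁻⁴ K⁻¹
Layer 2: α = (0.6 + 0.073×18)×10⁻⁴ = 1.914×10⁻⁴ K⁻¹
Layer 3: α = (0.6 + 0.073×9.9)×10⁻⁴ = 1.3227×10⁻⁴ K⁻¹
Layer 4: α = (0.6 + 0.073×1.7)×10⁻⁴ = 0.7241×10⁻⁴ K⁻¹
Layer 1: 280 × 0.77 × 2.425×10⁻⁴ = 0.052283 m
Layer 2: 1.914×10⁻⁴ × 210 × 1.3 = 0.0522522 m
500 × 0.95 × 1.3227×10⁻⁴ = 0.06282825 m
1600 × 0.7241×10⁻⁴ × 0.51 = 0.05908656 m
Δh = 0.052283 + 0.0522522 + 0.06282825 + 0.05908656 = 0.22645001 m

0.23 m of thermosteric rise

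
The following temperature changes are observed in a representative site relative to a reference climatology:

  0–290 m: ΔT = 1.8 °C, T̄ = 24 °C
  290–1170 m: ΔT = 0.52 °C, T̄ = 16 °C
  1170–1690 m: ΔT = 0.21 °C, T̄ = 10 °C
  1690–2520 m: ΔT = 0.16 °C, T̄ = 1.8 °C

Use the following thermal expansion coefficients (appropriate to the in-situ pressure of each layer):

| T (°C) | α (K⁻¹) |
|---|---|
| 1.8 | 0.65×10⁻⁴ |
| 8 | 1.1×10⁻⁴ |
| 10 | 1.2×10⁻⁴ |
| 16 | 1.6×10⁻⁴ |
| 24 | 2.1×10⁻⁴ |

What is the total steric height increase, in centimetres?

Layer 1 at 24 °C → α = 2.1×10⁻⁴ K⁻¹
Layer 2 at 16 °C → α = 1.6×10⁻⁴ K⁻¹
Layer 3 at 10 °C → α = 1.2×10⁻⁴ K⁻¹
Layer 4 at 1.8 °C → α = 0.65×10⁻⁴ K⁻¹
Layer 1: 2.1×10⁻⁴ × 290 × 1.8 = 0.10962 m
Layer 2: 880 × 0.52 × 1.6×10⁻⁴ = 0.073216 m
Layer 3: 0.21 × 1.2×10⁻⁴ × 520 = 0.013104 m
Layer 4: 0.16 × 0.65×10⁻⁴ × 830 = 0.008632 m
Δh = 0.10962 + 0.073216 + 0.013104 + 0.008632 = 0.204572 m

20.5 cm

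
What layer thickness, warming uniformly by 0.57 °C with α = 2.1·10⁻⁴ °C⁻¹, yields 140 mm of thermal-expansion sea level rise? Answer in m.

H ≈ 1170 m

H = Δh/(αΔT) = 0.14 / (2.1×10⁻⁴ × 0.57) ≈ 1170 m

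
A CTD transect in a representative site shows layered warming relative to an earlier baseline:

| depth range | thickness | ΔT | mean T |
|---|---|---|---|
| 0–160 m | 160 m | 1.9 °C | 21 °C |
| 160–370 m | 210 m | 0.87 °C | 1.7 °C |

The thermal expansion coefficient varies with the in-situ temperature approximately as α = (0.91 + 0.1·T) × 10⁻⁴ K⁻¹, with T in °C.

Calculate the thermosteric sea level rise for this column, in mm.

Layer 1: α = (0.91 + 0.1×21)×10⁻⁴ = 3.01×10⁻⁴ K⁻¹
Layer 2: α = (0.91 + 0.1×1.7)×10⁻⁴ = 1.08×10⁻⁴ K⁻¹
Layer 1: 1.9 × 160 × 3.01×10⁻⁴ = 0.091504 m
Layer 2: 1.08×10⁻⁴ × 210 × 0.87 = 0.0197316 m
Δh = 0.091504 + 0.0197316 = 0.1112356 m

111 mm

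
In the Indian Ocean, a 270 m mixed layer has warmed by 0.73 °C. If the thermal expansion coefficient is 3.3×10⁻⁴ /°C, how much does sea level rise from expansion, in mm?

Δh = αΔT·H = 3.3×10⁻⁴ × 0.73 × 270 = 0.065043 m

Δh = 65.0 mm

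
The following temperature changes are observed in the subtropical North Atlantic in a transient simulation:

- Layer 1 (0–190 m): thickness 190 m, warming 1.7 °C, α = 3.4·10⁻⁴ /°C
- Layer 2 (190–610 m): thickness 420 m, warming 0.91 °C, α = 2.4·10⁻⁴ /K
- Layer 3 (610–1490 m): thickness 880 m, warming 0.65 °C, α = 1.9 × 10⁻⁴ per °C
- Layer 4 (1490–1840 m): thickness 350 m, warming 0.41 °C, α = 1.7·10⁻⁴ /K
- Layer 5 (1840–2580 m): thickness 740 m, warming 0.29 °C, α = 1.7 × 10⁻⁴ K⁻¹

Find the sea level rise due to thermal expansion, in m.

about 0.371 m

3.4×10⁻⁴ × 190 × 1.7 = 0.10982 m
Layer 2: 420 × 2.4×10⁻⁴ × 0.91 = 0.091728 m
Layer 3: 880 × 0.65 × 1.9×10⁻⁴ = 0.10868 m
1.7×10⁻⁴ × 350 × 0.41 = 0.024395 m
Layer 5: 0.29 × 1.7×10⁻⁴ × 740 = 0.036482 m
Δh = 0.10982 + 0.091728 + 0.10868 + 0.024395 + 0.036482 = 0.371105 m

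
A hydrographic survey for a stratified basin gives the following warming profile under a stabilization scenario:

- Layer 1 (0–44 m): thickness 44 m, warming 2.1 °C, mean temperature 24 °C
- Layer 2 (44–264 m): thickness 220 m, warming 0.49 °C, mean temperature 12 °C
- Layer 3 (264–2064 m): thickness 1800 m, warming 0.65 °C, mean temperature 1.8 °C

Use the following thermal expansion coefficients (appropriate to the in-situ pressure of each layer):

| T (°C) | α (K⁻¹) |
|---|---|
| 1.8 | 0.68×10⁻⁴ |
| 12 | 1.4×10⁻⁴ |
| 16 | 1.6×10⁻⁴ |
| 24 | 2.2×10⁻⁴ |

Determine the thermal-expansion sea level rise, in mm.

115 mm of thermosteric rise

Layer 1 at 24 °C → α = 2.2×10⁻⁴ K⁻¹
Layer 2 at 12 °C → α = 1.4×10⁻⁴ K⁻¹
Layer 3 at 1.8 °C → α = 0.68×10⁻⁴ K⁻¹
0–44 m: 44 × 2.1 × 2.2×10⁻⁴ = 0.020328 m
1.4×10⁻⁴ × 0.49 × 220 = 0.015092 m
264–2064 m: 0.65 × 1800 × 0.68×10⁻⁴ = 0.07956 m
Δh = 0.020328 + 0.015092 + 0.07956 = 0.11498 m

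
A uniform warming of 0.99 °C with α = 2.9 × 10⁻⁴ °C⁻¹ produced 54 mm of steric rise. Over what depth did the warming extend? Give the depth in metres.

190 m

H = Δh/(αΔT) = 0.054 / (2.9×10⁻⁴ × 0.99) ≈ 188.1 m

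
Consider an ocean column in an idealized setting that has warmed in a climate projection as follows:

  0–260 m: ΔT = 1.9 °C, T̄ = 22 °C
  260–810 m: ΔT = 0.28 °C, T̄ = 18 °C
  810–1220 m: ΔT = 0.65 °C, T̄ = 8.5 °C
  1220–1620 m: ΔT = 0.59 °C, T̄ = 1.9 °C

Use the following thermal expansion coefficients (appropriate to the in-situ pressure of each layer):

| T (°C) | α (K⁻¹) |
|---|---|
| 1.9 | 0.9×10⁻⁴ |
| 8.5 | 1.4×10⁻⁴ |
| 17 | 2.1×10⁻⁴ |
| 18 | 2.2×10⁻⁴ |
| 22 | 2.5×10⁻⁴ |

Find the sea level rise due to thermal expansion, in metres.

Δh ≈ 0.22 m

Layer 1 at 22 °C → α = 2.5×10⁻⁴ K⁻¹
Layer 2 at 18 °C → α = 2.2×10⁻⁴ K⁻¹
Layer 3 at 8.5 °C → α = 1.4×10⁻⁴ K⁻¹
Layer 4 at 1.9 °C → α = 0.9×10⁻⁴ K⁻¹
Layer 1: 1.9 × 2.5×10⁻⁴ × 260 = 0.12350 m
Layer 2: 0.28 × 2.2×10⁻⁴ × 550 = 0.03388 m
810–1220 m: 0.65 × 410 × 1.4×10⁻⁴ = 0.03731 m
Layer 4: 0.9×10⁻⁴ × 400 × 0.59 = 0.02124 m
Δh = 0.12350 + 0.03388 + 0.03731 + 0.02124 = 0.21593 m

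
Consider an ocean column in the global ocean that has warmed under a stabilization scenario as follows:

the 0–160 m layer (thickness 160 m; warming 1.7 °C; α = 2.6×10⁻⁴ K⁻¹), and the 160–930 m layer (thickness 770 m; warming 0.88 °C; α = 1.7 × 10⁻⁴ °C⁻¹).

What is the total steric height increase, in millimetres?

Layer 1: 160 × 1.7 × 2.6×10⁻⁴ = 0.07072 m
770 × 1.7×10⁻⁴ × 0.88 = 0.115192 m
Δh = 0.07072 + 0.115192 = 0.185912 m ≈ 186 mm

about 186 mm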